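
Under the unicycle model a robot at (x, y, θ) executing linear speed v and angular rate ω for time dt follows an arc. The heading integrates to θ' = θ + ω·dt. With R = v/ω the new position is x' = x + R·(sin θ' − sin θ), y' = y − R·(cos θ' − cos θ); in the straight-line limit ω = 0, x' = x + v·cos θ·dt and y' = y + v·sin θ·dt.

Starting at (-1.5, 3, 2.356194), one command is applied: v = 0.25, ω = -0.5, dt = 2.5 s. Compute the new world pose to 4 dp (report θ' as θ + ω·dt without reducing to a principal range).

(-1.5934, 3.5776, 1.1062)

θ' = 2.3562 + -0.5·2.5 = 1.1062
R = v/ω = 0.25/-0.5 = -0.5000
x' = -1.5 + -0.5000·(sin 1.1062 − sin 2.3562) = -1.5934
y' = 3 − -0.5000·(cos 1.1062 − cos 2.3562) = 3.5776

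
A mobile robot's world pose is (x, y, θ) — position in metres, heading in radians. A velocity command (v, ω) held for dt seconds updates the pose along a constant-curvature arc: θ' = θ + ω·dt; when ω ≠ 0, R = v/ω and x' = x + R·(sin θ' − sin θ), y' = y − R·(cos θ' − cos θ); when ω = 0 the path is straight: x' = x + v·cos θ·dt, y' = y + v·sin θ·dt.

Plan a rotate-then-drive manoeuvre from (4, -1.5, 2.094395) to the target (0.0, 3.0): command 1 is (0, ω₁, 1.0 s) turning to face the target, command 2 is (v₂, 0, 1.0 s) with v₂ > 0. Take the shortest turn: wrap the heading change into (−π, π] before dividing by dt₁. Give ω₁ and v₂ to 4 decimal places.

ω₁ = 0.2030, v₂ = 6.0208

heading to target = atan2(3−-1.5, 0−4) = 2.2974
Δθ = wrap(2.2974 − 2.0944) = 0.2030; ω₁ = Δθ/dt₁ = 0.2030
distance = √((0−4)² + (3−-1.5)²) = 6.0208; v₂ = distance/dt₂ = 6.0208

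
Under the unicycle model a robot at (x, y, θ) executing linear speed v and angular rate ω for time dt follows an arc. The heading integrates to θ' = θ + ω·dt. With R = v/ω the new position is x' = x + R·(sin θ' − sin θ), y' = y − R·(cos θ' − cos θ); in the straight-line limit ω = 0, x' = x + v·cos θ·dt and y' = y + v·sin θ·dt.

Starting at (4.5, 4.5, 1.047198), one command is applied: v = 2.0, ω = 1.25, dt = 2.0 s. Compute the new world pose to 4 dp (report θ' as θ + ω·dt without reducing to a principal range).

(2.4830, 6.7702, 3.5472)

θ' = 1.0472 + 1.25·2.0 = 3.5472
R = v/ω = 2.0/1.25 = 1.6000
x' = 4.5 + 1.6000·(sin 3.5472 − sin 1.0472) = 2.4830
y' = 4.5 − 1.6000·(cos 3.5472 − cos 1.0472) = 6.7702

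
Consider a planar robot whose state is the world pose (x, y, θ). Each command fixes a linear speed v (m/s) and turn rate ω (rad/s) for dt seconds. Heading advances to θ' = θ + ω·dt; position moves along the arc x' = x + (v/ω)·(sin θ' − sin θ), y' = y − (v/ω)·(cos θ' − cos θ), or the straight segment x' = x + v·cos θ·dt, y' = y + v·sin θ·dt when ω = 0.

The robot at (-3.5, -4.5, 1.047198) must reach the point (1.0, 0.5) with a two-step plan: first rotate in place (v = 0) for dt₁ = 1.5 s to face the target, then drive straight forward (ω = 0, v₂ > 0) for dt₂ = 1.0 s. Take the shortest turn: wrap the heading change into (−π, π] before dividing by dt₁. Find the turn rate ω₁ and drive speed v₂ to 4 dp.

ω₁ = -0.1395, v₂ = 6.7268

heading to target = atan2(0.5−-4.5, 1−-3.5) = 0.8380
Δθ = wrap(0.8380 − 1.0472) = -0.2092; ω₁ = Δθ/dt₁ = -0.1395
distance = √((1−-3.5)² + (0.5−-4.5)²) = 6.7268; v₂ = distance/dt₂ = 6.7268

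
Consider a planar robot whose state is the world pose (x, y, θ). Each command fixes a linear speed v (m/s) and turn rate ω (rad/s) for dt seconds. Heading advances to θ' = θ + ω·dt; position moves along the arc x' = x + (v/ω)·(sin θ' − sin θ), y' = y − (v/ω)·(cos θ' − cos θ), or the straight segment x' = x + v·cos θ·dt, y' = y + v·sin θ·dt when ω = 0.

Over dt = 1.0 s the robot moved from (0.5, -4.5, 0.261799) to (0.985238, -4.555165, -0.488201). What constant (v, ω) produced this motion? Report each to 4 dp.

v = 0.5000, ω = -0.7500

Δθ = -0.488201 − 0.261799 = -0.750000
ω = Δθ/dt = -0.750000/1.0 = -0.7500
R = Δx/(sin θ' − sin θ) = -0.6667
v = R·ω = -0.6667·-0.7500 = 0.5000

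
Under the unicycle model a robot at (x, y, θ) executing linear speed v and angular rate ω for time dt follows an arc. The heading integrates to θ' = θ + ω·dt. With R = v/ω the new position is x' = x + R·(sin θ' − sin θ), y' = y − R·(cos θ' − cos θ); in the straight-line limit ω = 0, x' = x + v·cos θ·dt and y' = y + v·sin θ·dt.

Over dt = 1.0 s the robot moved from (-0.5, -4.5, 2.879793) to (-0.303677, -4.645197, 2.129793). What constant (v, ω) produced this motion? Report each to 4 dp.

v = -0.2500, ω = -0.7500

Δθ = 2.129793 − 2.879793 = -0.750000
ω = Δθ/dt = -0.750000/1.0 = -0.7500
R = Δx/(sin θ' − sin θ) = 0.3333
v = R·ω = 0.3333·-0.7500 = -0.2500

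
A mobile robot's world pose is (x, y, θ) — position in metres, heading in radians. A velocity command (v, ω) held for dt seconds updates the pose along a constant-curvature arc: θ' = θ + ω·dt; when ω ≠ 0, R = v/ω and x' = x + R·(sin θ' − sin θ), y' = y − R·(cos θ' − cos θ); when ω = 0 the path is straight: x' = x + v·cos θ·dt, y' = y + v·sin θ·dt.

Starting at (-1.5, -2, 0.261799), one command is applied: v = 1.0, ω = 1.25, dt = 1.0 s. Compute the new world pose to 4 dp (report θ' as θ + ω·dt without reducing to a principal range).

(-0.9084, -1.2744, 1.5118)

θ' = 0.2618 + 1.25·1.0 = 1.5118
R = v/ω = 1.0/1.25 = 0.8000
x' = -1.5 + 0.8000·(sin 1.5118 − sin 0.2618) = -0.9084
y' = -2 − 0.8000·(cos 1.5118 − cos 0.2618) = -1.2744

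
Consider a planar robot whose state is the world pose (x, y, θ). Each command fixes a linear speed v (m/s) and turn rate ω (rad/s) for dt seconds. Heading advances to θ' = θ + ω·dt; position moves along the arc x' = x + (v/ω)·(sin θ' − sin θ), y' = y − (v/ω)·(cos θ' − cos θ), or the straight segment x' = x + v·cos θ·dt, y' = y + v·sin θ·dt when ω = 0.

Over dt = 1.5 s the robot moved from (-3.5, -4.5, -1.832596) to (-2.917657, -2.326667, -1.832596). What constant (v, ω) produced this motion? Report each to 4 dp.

Δθ = -1.832596 − -1.832596 = 0.000000
ω = Δθ/dt = 0.000000/1.5 = 0.0000
ω = 0 → v = (Δx·cos θ + Δy·sin θ)/dt = -1.5000

v = -1.5000, ω = 0.0000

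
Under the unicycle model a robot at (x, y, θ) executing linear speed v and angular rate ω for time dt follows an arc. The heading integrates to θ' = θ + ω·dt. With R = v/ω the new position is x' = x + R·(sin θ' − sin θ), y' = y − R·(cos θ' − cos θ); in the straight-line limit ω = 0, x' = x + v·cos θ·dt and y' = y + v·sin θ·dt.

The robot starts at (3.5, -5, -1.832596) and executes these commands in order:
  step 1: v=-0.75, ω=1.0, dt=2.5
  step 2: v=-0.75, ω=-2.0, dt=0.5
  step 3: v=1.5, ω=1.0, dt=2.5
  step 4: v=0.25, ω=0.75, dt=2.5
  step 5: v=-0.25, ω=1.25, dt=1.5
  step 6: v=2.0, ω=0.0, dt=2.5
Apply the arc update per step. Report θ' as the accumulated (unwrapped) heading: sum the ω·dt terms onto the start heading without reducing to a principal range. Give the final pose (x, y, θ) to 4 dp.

step 1: θ'=0.6674 (R=-0.7500) → pose (2.3113, -4.2168, 0.6674)
step 2: θ'=-0.3326 (R=0.3750) → pose (1.9568, -4.2767, -0.3326)
step 3: θ'=2.1674 (R=1.5000) → pose (3.6874, -2.0162, 2.1674)
step 4: θ'=4.0424 (R=0.3333) → pose (3.1504, -1.9965, 4.0424)
step 5: θ'=5.9174 (R=-0.2000) → pose (3.0652, -1.6855, 5.9174)
step 6: θ'=5.9174 (straight) → pose (7.7344, -3.4739, 5.9174)

(7.7344, -3.4739, 5.9174)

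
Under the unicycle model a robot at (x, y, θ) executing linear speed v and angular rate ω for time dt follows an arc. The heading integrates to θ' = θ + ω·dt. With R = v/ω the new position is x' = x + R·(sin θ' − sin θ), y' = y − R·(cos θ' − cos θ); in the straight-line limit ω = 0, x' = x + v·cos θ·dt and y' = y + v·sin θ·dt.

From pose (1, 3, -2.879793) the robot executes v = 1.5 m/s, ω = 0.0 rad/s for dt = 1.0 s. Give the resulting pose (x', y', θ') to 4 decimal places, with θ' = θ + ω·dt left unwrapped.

(-0.4489, 2.6118, -2.8798)

θ' = -2.8798 + 0.0·1.0 = -2.8798
ω = 0 → straight: x' = 1 + 1.5·cos(-2.8798)·1.0 = -0.4489
y' = 3 + 1.5·sin(-2.8798)·1.0 = 2.6118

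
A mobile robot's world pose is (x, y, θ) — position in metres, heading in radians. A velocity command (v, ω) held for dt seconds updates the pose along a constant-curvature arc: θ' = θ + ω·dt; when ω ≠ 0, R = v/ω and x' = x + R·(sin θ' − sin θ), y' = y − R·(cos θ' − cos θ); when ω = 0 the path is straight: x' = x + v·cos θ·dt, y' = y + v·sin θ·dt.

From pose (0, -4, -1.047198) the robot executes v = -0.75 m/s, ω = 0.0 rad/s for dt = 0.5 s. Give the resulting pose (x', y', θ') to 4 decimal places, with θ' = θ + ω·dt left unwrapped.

θ' = -1.0472 + 0.0·0.5 = -1.0472
ω = 0 → straight: x' = 0 + -0.75·cos(-1.0472)·0.5 = -0.1875
y' = -4 + -0.75·sin(-1.0472)·0.5 = -3.6752

(-0.1875, -3.6752, -1.0472)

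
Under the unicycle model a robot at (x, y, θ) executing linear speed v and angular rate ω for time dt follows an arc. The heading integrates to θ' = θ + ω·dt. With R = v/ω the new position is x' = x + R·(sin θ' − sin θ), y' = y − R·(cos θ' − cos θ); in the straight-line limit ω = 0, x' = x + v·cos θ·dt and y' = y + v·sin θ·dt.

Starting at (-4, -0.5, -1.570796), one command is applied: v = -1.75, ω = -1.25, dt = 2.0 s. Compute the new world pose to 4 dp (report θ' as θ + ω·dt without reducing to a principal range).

(-1.4784, 0.3379, -4.0708)

θ' = -1.5708 + -1.25·2.0 = -4.0708
R = v/ω = -1.75/-1.25 = 1.4000
x' = -4 + 1.4000·(sin -4.0708 − sin -1.5708) = -1.4784
y' = -0.5 − 1.4000·(cos -4.0708 − cos -1.5708) = 0.3379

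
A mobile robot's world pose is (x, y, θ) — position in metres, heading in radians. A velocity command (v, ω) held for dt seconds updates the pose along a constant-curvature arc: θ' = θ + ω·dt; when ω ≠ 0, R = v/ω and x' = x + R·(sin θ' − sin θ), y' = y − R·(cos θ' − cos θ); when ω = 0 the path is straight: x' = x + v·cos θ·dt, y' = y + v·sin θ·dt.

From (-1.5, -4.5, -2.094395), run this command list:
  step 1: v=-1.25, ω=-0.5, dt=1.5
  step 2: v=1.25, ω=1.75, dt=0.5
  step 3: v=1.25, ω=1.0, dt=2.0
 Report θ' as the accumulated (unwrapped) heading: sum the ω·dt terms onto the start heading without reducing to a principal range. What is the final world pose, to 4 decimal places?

step 1: θ'=-2.8444 (R=2.5000) → pose (-0.0670, -3.3596, -2.8444)
step 2: θ'=-1.9694 (R=0.7143) → pose (-0.5162, -3.7653, -1.9694)
step 3: θ'=0.0306 (R=1.2500) → pose (0.6741, -5.4999, 0.0306)

(0.6741, -5.4999, 0.0306)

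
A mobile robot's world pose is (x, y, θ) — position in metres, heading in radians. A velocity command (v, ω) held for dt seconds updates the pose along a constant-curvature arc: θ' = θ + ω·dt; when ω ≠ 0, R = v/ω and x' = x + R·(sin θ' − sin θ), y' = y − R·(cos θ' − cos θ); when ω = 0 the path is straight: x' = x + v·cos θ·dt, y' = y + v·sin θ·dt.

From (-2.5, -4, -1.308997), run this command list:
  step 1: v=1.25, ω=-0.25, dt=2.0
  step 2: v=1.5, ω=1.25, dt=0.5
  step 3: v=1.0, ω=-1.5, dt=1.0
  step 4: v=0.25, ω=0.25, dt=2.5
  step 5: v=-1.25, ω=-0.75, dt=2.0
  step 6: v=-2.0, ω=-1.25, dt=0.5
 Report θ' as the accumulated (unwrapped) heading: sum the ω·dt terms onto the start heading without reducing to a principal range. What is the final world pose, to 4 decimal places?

(-0.2995, -8.4015, -4.1840)

step 1: θ'=-1.8090 (R=-5.0000) → pose (-2.4708, -6.4739, -1.8090)
step 2: θ'=-1.1840 (R=1.2000) → pose (-2.4160, -7.2097, -1.1840)
step 3: θ'=-2.6840 (R=-0.6667) → pose (-2.7389, -8.0592, -2.6840)
step 4: θ'=-2.0590 (R=1.0000) → pose (-3.1803, -8.4873, -2.0590)
step 5: θ'=-3.5590 (R=1.6667) → pose (-1.0327, -7.7455, -3.5590)
step 6: θ'=-4.1840 (R=1.6000) → pose (-0.2995, -8.4015, -4.1840)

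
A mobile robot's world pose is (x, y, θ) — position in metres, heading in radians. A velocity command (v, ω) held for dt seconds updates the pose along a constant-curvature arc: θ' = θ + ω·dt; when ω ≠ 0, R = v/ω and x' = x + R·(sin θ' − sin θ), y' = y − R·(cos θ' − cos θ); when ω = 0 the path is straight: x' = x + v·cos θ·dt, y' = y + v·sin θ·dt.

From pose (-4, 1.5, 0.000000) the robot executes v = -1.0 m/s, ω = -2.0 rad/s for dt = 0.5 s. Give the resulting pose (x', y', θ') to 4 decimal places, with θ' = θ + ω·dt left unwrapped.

(-4.4207, 1.7298, -1.0000)

θ' = 0.0000 + -2.0·0.5 = -1.0000
R = v/ω = -1.0/-2.0 = 0.5000
x' = -4 + 0.5000·(sin -1.0000 − sin 0.0000) = -4.4207
y' = 1.5 − 0.5000·(cos -1.0000 − cos 0.0000) = 1.7298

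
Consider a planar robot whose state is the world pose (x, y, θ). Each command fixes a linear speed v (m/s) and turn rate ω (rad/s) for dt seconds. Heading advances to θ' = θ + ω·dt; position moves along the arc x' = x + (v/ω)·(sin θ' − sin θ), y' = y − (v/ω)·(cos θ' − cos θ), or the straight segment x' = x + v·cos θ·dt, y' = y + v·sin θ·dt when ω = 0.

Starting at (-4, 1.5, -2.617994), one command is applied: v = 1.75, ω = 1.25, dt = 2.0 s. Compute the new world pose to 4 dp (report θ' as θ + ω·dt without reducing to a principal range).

θ' = -2.6180 + 1.25·2.0 = -0.1180
R = v/ω = 1.75/1.25 = 1.4000
x' = -4 + 1.4000·(sin -0.1180 − sin -2.6180) = -3.4648
y' = 1.5 − 1.4000·(cos -0.1180 − cos -2.6180) = -1.1027

(-3.4648, -1.1027, -0.1180)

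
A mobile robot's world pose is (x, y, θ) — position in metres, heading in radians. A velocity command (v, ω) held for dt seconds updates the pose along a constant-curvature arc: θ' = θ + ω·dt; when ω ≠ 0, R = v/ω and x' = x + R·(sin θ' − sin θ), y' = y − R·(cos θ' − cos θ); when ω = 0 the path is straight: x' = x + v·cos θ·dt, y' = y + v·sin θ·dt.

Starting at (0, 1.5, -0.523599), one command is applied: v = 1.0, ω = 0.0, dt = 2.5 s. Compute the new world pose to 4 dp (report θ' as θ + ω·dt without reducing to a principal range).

(2.1651, 0.2500, -0.5236)

θ' = -0.5236 + 0.0·2.5 = -0.5236
ω = 0 → straight: x' = 0 + 1.0·cos(-0.5236)·2.5 = 2.1651
y' = 1.5 + 1.0·sin(-0.5236)·2.5 = 0.2500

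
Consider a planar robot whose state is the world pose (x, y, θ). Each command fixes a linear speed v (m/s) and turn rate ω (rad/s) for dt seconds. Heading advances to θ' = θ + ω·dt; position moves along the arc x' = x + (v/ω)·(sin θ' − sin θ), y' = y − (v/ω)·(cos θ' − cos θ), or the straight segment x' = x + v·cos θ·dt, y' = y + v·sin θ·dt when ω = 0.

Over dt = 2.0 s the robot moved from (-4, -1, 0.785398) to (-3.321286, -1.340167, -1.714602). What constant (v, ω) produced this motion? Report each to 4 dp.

v = 0.5000, ω = -1.2500

Δθ = -1.714602 − 0.785398 = -2.500000
ω = Δθ/dt = -2.500000/2.0 = -1.2500
R = Δx/(sin θ' − sin θ) = -0.4000
v = R·ω = -0.4000·-1.2500 = 0.5000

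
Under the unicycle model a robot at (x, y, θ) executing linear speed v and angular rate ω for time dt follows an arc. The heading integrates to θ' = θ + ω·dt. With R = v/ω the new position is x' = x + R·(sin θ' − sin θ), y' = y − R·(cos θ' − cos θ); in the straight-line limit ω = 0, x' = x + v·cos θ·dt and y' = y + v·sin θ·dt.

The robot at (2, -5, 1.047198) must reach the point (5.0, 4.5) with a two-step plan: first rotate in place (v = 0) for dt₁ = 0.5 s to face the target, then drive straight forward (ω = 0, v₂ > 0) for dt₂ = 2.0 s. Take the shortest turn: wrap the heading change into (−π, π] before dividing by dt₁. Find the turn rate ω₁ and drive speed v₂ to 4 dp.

ω₁ = 0.4354, v₂ = 4.9812

heading to target = atan2(4.5−-5, 5−2) = 1.2649
Δθ = wrap(1.2649 − 1.0472) = 0.2177; ω₁ = Δθ/dt₁ = 0.4354
distance = √((5−2)² + (4.5−-5)²) = 9.9624; v₂ = distance/dt₂ = 4.9812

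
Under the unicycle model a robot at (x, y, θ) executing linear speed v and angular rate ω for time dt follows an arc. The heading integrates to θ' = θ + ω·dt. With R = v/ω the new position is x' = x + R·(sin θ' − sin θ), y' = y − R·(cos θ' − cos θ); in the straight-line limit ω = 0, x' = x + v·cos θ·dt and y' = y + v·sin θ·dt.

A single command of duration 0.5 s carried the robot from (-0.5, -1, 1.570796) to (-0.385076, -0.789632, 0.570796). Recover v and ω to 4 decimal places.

Δθ = 0.570796 − 1.570796 = -1.000000
ω = Δθ/dt = -1.000000/0.5 = -2.0000
R = −Δy/(cos θ' − cos θ) = -0.2500
v = R·ω = -0.2500·-2.0000 = 0.5000

v = 0.5000, ω = -2.0000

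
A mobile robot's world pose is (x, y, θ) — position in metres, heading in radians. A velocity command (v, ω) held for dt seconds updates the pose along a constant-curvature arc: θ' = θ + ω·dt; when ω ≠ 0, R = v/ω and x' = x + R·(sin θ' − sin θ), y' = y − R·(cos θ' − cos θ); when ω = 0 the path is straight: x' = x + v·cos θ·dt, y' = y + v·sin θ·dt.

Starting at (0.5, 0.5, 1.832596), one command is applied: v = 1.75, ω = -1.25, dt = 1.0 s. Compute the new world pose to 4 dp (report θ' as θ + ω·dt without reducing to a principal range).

(1.0820, 2.0314, 0.5826)

θ' = 1.8326 + -1.25·1.0 = 0.5826
R = v/ω = 1.75/-1.25 = -1.4000
x' = 0.5 + -1.4000·(sin 0.5826 − sin 1.8326) = 1.0820
y' = 0.5 − -1.4000·(cos 0.5826 − cos 1.8326) = 2.0314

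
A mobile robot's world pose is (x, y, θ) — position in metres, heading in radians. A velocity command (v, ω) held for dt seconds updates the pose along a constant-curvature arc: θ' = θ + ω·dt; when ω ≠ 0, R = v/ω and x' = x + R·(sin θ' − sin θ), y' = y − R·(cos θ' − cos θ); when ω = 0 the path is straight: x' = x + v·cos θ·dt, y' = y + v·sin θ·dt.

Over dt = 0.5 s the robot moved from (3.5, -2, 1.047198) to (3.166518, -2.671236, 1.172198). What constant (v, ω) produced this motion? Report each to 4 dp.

v = -1.5000, ω = 0.2500

Δθ = 1.172198 − 1.047198 = 0.125000
ω = Δθ/dt = 0.125000/0.5 = 0.2500
R = −Δy/(cos θ' − cos θ) = -6.0000
v = R·ω = -6.0000·0.2500 = -1.5000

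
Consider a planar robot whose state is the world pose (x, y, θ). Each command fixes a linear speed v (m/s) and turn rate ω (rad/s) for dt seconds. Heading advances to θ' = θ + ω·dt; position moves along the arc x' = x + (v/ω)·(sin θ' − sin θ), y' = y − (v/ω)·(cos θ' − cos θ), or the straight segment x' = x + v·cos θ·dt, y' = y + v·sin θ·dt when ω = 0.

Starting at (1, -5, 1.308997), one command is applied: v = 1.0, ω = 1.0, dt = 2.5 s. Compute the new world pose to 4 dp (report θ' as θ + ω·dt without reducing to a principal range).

θ' = 1.3090 + 1.0·2.5 = 3.8090
R = v/ω = 1.0/1.0 = 1.0000
x' = 1 + 1.0000·(sin 3.8090 − sin 1.3090) = -0.5849
y' = -5 − 1.0000·(cos 3.8090 − cos 1.3090) = -3.9558

(-0.5849, -3.9558, 3.8090)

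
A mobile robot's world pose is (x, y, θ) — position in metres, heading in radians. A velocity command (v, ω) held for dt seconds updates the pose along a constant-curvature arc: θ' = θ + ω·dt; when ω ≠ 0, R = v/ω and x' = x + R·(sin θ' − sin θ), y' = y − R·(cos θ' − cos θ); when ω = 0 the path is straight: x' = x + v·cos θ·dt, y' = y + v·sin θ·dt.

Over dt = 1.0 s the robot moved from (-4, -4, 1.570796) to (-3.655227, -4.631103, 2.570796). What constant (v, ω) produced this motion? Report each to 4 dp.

Δθ = 2.570796 − 1.570796 = 1.000000
ω = Δθ/dt = 1.000000/1.0 = 1.0000
R = −Δy/(cos θ' − cos θ) = -0.7500
v = R·ω = -0.7500·1.0000 = -0.7500

v = -0.7500, ω = 1.0000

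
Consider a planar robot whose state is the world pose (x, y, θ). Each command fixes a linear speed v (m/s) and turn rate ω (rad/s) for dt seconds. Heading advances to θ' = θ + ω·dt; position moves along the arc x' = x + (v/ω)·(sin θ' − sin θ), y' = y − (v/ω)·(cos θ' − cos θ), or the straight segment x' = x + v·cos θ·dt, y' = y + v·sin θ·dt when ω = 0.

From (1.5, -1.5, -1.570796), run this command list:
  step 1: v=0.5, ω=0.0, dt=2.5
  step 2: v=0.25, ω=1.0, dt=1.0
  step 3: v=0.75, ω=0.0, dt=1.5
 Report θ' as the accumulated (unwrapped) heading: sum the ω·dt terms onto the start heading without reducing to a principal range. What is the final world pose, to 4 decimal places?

(2.5616, -3.5682, -0.5708)

step 1: θ'=-1.5708 (straight) → pose (1.5000, -2.7500, -1.5708)
step 2: θ'=-0.5708 (R=0.2500) → pose (1.6149, -2.9604, -0.5708)
step 3: θ'=-0.5708 (straight) → pose (2.5616, -3.5682, -0.5708)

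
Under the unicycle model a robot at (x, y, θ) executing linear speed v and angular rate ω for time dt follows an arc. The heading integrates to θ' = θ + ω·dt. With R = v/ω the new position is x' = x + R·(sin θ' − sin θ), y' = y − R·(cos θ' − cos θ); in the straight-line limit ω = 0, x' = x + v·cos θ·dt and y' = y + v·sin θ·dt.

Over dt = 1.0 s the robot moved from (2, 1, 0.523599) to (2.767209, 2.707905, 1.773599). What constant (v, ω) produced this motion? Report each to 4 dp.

v = 2.0000, ω = 1.2500

Δθ = 1.773599 − 0.523599 = 1.250000
ω = Δθ/dt = 1.250000/1.0 = 1.2500
R = −Δy/(cos θ' − cos θ) = 1.6000
v = R·ω = 1.6000·1.2500 = 2.0000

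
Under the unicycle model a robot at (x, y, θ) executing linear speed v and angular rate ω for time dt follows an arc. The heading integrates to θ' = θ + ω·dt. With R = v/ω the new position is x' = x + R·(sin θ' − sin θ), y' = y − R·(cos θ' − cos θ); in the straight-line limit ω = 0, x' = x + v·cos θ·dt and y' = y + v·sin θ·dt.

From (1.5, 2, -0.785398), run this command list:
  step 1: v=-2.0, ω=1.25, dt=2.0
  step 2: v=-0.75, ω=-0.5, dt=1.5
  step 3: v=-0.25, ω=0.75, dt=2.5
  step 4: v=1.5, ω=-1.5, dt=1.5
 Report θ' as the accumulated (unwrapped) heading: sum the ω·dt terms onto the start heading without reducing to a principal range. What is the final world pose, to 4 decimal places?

(-1.5504, 0.8475, 0.5896)

step 1: θ'=1.7146 (R=-1.6000) → pose (-1.2149, 0.6393, 1.7146)
step 2: θ'=0.9646 (R=1.5000) → pose (-1.4666, -0.4302, 0.9646)
step 3: θ'=2.8396 (R=-0.3333) → pose (-1.2918, -0.9384, 2.8396)
step 4: θ'=0.5896 (R=-1.0000) → pose (-1.5504, 0.8475, 0.5896)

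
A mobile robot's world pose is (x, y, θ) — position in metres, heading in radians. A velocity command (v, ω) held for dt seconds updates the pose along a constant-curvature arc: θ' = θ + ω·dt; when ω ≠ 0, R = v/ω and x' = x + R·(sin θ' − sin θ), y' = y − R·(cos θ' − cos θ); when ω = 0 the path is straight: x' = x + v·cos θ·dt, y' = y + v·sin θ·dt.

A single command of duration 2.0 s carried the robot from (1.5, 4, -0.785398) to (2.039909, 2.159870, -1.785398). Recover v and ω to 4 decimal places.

v = 1.0000, ω = -0.5000

Δθ = -1.785398 − -0.785398 = -1.000000
ω = Δθ/dt = -1.000000/2.0 = -0.5000
R = −Δy/(cos θ' − cos θ) = -2.0000
v = R·ω = -2.0000·-0.5000 = 1.0000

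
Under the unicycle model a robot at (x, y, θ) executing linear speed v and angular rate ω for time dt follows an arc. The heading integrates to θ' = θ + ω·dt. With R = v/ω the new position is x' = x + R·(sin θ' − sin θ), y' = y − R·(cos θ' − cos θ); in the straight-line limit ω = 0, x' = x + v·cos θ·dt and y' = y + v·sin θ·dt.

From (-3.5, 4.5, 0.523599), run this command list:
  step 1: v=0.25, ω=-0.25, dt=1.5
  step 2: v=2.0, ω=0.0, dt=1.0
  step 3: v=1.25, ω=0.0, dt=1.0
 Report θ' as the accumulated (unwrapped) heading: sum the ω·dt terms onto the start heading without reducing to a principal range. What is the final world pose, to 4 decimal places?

step 1: θ'=0.1486 (R=-1.0000) → pose (-3.1481, 4.6230, 0.1486)
step 2: θ'=0.1486 (straight) → pose (-1.1701, 4.9191, 0.1486)
step 3: θ'=0.1486 (straight) → pose (0.0661, 5.1041, 0.1486)

(0.0661, 5.1041, 0.1486)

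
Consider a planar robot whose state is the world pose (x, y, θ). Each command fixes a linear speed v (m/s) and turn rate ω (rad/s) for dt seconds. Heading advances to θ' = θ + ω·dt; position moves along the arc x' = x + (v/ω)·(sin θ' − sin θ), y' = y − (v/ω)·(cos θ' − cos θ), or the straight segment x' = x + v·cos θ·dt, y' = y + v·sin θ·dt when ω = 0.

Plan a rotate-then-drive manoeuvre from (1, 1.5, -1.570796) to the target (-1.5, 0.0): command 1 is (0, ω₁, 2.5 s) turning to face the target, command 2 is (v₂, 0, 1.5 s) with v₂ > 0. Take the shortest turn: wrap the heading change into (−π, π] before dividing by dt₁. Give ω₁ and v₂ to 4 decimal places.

heading to target = atan2(0−1.5, -1.5−1) = -2.6012
Δθ = wrap(-2.6012 − -1.5708) = -1.0304; ω₁ = Δθ/dt₁ = -0.4122
distance = √((-1.5−1)² + (0−1.5)²) = 2.9155; v₂ = distance/dt₂ = 1.9437

ω₁ = -0.4122, v₂ = 1.9437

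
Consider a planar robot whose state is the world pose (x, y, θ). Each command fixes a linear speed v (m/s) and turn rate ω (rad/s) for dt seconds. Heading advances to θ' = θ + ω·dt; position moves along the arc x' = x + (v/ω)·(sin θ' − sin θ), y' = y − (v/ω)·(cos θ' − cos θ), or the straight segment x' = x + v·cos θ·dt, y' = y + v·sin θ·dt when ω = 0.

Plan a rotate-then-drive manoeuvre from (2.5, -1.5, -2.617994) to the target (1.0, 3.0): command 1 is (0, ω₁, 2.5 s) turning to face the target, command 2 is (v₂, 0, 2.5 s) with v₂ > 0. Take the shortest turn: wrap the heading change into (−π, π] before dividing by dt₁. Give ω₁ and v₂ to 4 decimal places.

ω₁ = -0.7091, v₂ = 1.8974

heading to target = atan2(3−-1.5, 1−2.5) = 1.8925
Δθ = wrap(1.8925 − -2.6180) = -1.7726; ω₁ = Δθ/dt₁ = -0.7091
distance = √((1−2.5)² + (3−-1.5)²) = 4.7434; v₂ = distance/dt₂ = 1.8974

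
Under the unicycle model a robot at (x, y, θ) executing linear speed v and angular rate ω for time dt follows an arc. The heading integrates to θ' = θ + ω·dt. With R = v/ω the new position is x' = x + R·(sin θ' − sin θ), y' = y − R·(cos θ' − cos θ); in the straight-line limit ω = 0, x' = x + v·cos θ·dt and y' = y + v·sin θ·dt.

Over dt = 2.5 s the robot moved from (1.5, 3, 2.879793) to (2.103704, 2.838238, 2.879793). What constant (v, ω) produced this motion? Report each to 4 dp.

v = -0.2500, ω = 0.0000

Δθ = 2.879793 − 2.879793 = 0.000000
ω = Δθ/dt = 0.000000/2.5 = 0.0000
ω = 0 → v = (Δx·cos θ + Δy·sin θ)/dt = -0.2500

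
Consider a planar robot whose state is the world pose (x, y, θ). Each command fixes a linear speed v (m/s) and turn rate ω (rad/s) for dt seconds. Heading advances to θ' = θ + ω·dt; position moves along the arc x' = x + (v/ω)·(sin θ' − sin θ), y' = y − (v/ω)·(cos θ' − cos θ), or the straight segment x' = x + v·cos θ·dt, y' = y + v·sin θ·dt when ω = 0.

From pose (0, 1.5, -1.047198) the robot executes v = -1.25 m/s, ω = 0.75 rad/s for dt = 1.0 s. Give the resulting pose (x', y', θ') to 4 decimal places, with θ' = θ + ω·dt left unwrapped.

θ' = -1.0472 + 0.75·1.0 = -0.2972
R = v/ω = -1.25/0.75 = -1.6667
x' = 0 + -1.6667·(sin -0.2972 − sin -1.0472) = -0.9553
y' = 1.5 − -1.6667·(cos -0.2972 − cos -1.0472) = 2.2603

(-0.9553, 2.2603, -0.2972)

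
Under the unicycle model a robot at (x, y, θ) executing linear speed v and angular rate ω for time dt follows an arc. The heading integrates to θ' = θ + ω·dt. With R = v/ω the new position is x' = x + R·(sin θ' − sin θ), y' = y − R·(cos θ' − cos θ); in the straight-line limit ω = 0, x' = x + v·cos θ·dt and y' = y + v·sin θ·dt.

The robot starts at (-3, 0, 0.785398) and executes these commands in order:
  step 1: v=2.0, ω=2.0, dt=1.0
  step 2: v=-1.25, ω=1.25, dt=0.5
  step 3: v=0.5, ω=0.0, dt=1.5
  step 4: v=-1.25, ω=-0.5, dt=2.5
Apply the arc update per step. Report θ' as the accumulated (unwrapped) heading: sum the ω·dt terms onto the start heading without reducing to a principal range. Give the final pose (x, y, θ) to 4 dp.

step 1: θ'=2.7854 (R=1.0000) → pose (-3.3584, 1.6443, 2.7854)
step 2: θ'=3.4104 (R=-1.0000) → pose (-2.7441, 1.6175, 3.4104)
step 3: θ'=3.4104 (straight) → pose (-3.4672, 1.4183, 3.4104)
step 4: θ'=2.1604 (R=2.5000) → pose (-0.7253, 0.3981, 2.1604)

(-0.7253, 0.3981, 2.1604)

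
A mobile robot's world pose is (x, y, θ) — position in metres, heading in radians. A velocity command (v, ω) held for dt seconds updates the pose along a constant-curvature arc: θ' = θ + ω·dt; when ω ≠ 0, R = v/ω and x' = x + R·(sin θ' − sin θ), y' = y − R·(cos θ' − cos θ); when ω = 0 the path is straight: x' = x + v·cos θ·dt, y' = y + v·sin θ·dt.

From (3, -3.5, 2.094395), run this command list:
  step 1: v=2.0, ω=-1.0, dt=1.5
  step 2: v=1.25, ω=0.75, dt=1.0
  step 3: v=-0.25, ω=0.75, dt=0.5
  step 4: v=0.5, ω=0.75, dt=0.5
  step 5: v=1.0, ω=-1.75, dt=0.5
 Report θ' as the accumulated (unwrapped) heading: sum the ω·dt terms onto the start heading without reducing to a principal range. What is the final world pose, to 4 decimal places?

step 1: θ'=0.5944 (R=-2.0000) → pose (3.6120, -0.8430, 0.5944)
step 2: θ'=1.3444 (R=1.6667) → pose (4.3028, 0.1637, 1.3444)
step 3: θ'=1.7194 (R=-0.3333) → pose (4.2980, 0.0395, 1.7194)
step 4: θ'=2.0944 (R=0.6667) → pose (4.2160, 0.2741, 2.0944)
step 5: θ'=1.2194 (R=-0.5714) → pose (4.1744, 0.7565, 1.2194)

(4.1744, 0.7565, 1.2194)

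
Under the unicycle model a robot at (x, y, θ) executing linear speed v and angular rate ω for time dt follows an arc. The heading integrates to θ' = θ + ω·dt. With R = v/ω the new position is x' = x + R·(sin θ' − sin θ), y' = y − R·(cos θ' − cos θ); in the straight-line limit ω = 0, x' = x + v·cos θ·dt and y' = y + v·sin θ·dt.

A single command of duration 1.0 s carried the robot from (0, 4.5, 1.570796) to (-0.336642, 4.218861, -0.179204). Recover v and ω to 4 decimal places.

v = -0.5000, ω = -1.7500

Δθ = -0.179204 − 1.570796 = -1.750000
ω = Δθ/dt = -1.750000/1.0 = -1.7500
R = Δx/(sin θ' − sin θ) = 0.2857
v = R·ω = 0.2857·-1.7500 = -0.5000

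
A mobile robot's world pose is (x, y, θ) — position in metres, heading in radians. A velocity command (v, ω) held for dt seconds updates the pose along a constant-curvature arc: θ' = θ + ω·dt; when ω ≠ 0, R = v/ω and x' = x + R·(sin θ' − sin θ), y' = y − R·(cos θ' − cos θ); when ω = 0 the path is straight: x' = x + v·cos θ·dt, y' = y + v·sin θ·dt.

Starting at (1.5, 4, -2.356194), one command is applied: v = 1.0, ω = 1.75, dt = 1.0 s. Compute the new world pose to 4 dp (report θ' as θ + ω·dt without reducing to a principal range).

(1.5785, 3.1263, -0.6062)

θ' = -2.3562 + 1.75·1.0 = -0.6062
R = v/ω = 1.0/1.75 = 0.5714
x' = 1.5 + 0.5714·(sin -0.6062 − sin -2.3562) = 1.5785
y' = 4 − 0.5714·(cos -0.6062 − cos -2.3562) = 3.1263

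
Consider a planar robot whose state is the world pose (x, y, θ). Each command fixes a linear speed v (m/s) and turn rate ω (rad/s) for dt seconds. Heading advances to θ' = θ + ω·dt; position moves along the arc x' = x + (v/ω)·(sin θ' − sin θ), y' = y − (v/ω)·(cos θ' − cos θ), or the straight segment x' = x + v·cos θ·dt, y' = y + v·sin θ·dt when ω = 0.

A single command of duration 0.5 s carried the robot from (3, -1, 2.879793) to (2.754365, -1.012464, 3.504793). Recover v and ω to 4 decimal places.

Δθ = 3.504793 − 2.879793 = 0.625000
ω = Δθ/dt = 0.625000/0.5 = 1.2500
R = Δx/(sin θ' − sin θ) = 0.4000
v = R·ω = 0.4000·1.2500 = 0.5000

v = 0.5000, ω = 1.2500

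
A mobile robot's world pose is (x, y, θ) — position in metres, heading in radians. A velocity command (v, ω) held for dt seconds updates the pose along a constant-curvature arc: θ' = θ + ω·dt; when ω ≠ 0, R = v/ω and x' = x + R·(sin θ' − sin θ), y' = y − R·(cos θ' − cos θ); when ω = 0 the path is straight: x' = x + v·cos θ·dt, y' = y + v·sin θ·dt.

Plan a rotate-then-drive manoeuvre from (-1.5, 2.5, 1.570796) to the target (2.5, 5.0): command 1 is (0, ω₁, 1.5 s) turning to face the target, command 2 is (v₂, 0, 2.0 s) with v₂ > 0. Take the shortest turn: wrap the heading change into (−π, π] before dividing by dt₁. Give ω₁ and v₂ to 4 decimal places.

ω₁ = -0.6748, v₂ = 2.3585

heading to target = atan2(5−2.5, 2.5−-1.5) = 0.5586
Δθ = wrap(0.5586 − 1.5708) = -1.0122; ω₁ = Δθ/dt₁ = -0.6748
distance = √((2.5−-1.5)² + (5−2.5)²) = 4.7170; v₂ = distance/dt₂ = 2.3585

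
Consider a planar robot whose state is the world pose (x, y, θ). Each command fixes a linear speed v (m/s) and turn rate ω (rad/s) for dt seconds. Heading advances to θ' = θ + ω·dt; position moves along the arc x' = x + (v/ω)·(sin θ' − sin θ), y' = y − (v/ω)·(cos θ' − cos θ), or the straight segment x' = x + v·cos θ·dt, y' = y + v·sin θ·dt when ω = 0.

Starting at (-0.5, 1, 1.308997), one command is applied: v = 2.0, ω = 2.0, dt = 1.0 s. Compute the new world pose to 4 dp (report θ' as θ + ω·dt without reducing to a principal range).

θ' = 1.3090 + 2.0·1.0 = 3.3090
R = v/ω = 2.0/2.0 = 1.0000
x' = -0.5 + 1.0000·(sin 3.3090 − sin 1.3090) = -1.6325
y' = 1 − 1.0000·(cos 3.3090 − cos 1.3090) = 2.2448

(-1.6325, 2.2448, 3.3090)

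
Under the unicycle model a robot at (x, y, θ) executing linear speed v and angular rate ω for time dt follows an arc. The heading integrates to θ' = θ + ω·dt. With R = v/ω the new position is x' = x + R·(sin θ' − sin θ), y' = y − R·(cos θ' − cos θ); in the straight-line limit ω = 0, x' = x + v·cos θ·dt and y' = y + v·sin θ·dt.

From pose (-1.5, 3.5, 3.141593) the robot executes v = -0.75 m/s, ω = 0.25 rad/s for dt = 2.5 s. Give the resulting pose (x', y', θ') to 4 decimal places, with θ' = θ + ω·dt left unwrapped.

(0.2553, 4.0671, 3.7666)

θ' = 3.1416 + 0.25·2.5 = 3.7666
R = v/ω = -0.75/0.25 = -3.0000
x' = -1.5 + -3.0000·(sin 3.7666 − sin 3.1416) = 0.2553
y' = 3.5 − -3.0000·(cos 3.7666 − cos 3.1416) = 4.0671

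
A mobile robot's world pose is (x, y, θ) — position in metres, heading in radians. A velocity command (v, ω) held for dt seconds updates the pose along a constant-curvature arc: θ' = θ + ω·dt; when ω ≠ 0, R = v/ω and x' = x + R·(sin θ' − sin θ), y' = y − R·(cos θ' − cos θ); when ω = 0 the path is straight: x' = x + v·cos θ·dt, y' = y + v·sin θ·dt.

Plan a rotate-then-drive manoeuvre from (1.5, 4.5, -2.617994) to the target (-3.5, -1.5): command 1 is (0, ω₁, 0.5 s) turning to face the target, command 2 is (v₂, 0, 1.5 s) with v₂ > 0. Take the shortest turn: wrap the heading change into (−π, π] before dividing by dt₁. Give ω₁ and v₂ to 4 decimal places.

heading to target = atan2(-1.5−4.5, -3.5−1.5) = -2.2655
Δθ = wrap(-2.2655 − -2.6180) = 0.3525; ω₁ = Δθ/dt₁ = 0.7049
distance = √((-3.5−1.5)² + (-1.5−4.5)²) = 7.8102; v₂ = distance/dt₂ = 5.2068

ω₁ = 0.7049, v₂ = 5.2068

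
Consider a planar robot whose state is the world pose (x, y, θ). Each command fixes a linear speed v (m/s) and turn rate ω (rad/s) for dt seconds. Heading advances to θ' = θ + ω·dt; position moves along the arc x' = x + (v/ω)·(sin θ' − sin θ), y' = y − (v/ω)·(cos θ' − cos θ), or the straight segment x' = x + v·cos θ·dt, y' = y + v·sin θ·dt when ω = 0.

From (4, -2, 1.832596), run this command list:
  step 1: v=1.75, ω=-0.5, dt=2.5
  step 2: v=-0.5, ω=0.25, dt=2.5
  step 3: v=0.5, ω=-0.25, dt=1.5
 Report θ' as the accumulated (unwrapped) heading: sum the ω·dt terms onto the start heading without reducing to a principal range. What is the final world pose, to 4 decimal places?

step 1: θ'=0.5826 (R=-3.5000) → pose (5.4551, 1.8285, 0.5826)
step 2: θ'=1.2076 (R=-2.0000) → pose (4.6859, 0.8690, 1.2076)
step 3: θ'=0.8326 (R=-2.0000) → pose (5.0761, 1.5043, 0.8326)

(5.0761, 1.5043, 0.8326)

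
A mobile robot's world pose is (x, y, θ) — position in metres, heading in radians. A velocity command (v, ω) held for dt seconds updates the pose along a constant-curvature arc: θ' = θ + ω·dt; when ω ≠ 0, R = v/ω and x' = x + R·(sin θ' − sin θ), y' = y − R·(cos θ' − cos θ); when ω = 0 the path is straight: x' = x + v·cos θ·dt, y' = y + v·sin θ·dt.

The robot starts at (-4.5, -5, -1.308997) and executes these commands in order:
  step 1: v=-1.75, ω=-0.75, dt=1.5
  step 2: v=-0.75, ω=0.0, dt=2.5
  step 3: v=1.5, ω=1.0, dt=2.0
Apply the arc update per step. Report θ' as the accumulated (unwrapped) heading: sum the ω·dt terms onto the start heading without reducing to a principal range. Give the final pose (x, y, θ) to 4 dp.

(-1.9937, -3.9050, -0.4340)

step 1: θ'=-2.4340 (R=2.3333) → pose (-3.7629, -2.6229, -2.4340)
step 2: θ'=-2.4340 (straight) → pose (-2.3380, -1.4042, -2.4340)
step 3: θ'=-0.4340 (R=1.5000) → pose (-1.9937, -3.9050, -0.4340)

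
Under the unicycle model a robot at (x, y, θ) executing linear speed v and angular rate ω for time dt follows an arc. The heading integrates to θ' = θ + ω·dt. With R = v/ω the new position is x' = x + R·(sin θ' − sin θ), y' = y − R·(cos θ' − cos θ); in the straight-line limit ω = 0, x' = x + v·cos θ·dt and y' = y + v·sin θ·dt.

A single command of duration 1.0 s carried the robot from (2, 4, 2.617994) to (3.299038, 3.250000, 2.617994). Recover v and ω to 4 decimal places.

Δθ = 2.617994 − 2.617994 = 0.000000
ω = Δθ/dt = 0.000000/1.0 = 0.0000
ω = 0 → v = (Δx·cos θ + Δy·sin θ)/dt = -1.5000

v = -1.5000, ω = 0.0000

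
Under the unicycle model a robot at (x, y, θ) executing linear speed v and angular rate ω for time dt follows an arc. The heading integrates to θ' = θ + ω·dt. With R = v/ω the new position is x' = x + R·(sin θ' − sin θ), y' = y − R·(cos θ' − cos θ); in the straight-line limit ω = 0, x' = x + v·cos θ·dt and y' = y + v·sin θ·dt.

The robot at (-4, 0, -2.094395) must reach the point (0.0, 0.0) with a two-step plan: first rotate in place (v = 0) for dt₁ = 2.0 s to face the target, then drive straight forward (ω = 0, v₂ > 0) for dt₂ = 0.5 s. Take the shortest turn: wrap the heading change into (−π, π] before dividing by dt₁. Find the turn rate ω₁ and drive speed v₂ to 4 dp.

heading to target = atan2(0−0, 0−-4) = 0.0000
Δθ = wrap(0.0000 − -2.0944) = 2.0944; ω₁ = Δθ/dt₁ = 1.0472
distance = √((0−-4)² + (0−0)²) = 4.0000; v₂ = distance/dt₂ = 8.0000

ω₁ = 1.0472, v₂ = 8.0000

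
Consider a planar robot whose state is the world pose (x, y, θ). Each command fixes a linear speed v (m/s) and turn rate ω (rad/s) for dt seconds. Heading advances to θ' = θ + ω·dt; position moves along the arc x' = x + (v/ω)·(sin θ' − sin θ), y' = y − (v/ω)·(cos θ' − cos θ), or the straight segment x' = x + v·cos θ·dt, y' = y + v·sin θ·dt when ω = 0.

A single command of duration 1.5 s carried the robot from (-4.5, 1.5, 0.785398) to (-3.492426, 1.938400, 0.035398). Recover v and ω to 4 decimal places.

v = 0.7500, ω = -0.5000

Δθ = 0.035398 − 0.785398 = -0.750000
ω = Δθ/dt = -0.750000/1.5 = -0.5000
R = Δx/(sin θ' − sin θ) = -1.5000
v = R·ω = -1.5000·-0.5000 = 0.7500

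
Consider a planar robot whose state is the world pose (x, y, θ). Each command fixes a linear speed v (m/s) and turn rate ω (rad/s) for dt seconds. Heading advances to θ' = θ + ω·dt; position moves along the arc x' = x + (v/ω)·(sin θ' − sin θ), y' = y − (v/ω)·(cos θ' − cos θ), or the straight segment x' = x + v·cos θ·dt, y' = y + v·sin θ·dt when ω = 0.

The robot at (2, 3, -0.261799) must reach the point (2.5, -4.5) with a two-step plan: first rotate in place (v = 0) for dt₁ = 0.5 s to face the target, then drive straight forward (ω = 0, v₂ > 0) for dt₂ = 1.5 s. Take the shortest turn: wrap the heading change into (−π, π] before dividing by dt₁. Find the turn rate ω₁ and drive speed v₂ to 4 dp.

ω₁ = -2.4849, v₂ = 5.0111

heading to target = atan2(-4.5−3, 2.5−2) = -1.5042
Δθ = wrap(-1.5042 − -0.2618) = -1.2424; ω₁ = Δθ/dt₁ = -2.4849
distance = √((2.5−2)² + (-4.5−3)²) = 7.5166; v₂ = distance/dt₂ = 5.0111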